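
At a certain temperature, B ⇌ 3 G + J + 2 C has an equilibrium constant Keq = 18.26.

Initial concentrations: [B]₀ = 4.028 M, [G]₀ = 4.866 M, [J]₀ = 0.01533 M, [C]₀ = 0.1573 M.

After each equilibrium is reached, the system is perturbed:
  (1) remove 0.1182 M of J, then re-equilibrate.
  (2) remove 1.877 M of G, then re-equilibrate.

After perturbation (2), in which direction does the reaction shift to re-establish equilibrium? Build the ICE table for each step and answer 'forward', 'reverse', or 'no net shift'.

Direction: forward

Q₀ = 0.01085 vs Keq = 18.26 ⇒ Q<K, forward
Step 1:
                  B         G         J         C
  I           4.028     4.866   0.01533    0.1573
  C          -0.371     1.113     0.371     0.742
  E           3.657     5.979    0.3863    0.8993
  solve Keq expr → x = 0.371; check Q = 18.26
Then remove 0.1182 M of J.
Step 2:
                  B         G         J         C
  I           3.657     5.979    0.2681    0.8993
  C        -0.03836    0.1151   0.03836   0.07673
  E           3.619     6.094    0.3065     0.976
  solve Keq expr → x = 0.03836; check Q = 18.26
Then remove 1.877 M of G.
Step 3:
                  B         G         J         C
  I           3.619     4.217    0.3065     0.976
  C          -0.127     0.381     0.127     0.254
  E           3.492     4.598    0.4335      1.23
  solve Keq expr → x = 0.127; check Q = 18.26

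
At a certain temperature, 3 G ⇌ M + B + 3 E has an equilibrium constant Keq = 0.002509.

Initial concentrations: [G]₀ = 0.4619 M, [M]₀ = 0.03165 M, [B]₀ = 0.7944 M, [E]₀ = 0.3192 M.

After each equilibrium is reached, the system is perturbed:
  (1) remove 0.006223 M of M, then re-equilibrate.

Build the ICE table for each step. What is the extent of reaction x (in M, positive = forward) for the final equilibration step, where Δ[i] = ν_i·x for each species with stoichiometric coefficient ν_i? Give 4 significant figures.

x = 0.003332 M

Q₀ = 0.008298 vs Keq = 0.002509 ⇒ Q>K, reverse
Step 1:
                    G           M           B           E
  I            0.4619     0.03165      0.7944      0.3192
  C           0.03947    -0.01316    -0.01316    -0.03947
  E            0.5014     0.01849      0.7812      0.2797
  solve Keq expr → x = -0.01316; check Q = 0.002509
Then remove 0.006223 M of M.
Step 2:
                    G           M           B           E
  I            0.5014     0.01227      0.7812      0.2797
  C         -0.009996    0.003332    0.003332    0.009996
  E            0.4914      0.0156      0.7846      0.2897
  solve Keq expr → x = 0.003332; check Q = 0.002509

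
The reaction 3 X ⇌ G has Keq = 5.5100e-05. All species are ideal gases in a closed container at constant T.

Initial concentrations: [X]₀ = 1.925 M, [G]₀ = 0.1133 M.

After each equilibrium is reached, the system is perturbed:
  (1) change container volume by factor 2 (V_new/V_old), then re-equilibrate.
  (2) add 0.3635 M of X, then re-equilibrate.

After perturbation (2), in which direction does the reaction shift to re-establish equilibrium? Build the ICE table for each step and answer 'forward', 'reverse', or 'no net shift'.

Q₀ = 0.01588 vs Keq = 5.5100e-05 ⇒ Q>K, reverse
Step 1:
                   X          G
  Initial      1.925     0.1133
  Change       0.338    -0.1127
  Equil        2.263 6.3855e-04
  solve Keq expr → x = -0.1127; check Q = 5.5100e-05
Then change container volume by factor 2 (V_new/V_old).
Step 2:
                   X          G
  Initial      1.131 3.1928e-04
  Change  7.1791e-04 -2.3930e-04
  Equil        1.132 7.9971e-05
  solve Keq expr → x = -2.3930e-04; check Q = 5.5100e-05
Then add 0.3635 M of X.
Step 3:
                   X          G
  Initial      1.496 7.9971e-05
  Change  -3.1285e-04 1.0428e-04
  Equil        1.495 1.8426e-04
  solve Keq expr → x = 1.0428e-04; check Q = 5.5100e-05

Direction: forward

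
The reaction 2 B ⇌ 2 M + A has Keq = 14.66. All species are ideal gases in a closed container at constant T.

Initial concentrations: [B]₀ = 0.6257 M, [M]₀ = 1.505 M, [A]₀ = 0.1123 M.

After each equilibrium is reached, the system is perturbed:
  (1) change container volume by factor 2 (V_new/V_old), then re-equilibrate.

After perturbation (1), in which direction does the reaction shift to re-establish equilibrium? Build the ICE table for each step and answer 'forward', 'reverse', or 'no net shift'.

Direction: forward

Q₀ = 0.6497 vs Keq = 14.66 ⇒ Q<K, forward
Step 1:
                  B         M         A
  Initial    0.6257     1.505    0.1123
  Change    -0.3617    0.3617    0.1809
  Equil       0.264     1.867    0.2932
  solve Keq expr → x = 0.1809; check Q = 14.66
Then change container volume by factor 2 (V_new/V_old).
Step 2:
                  B         M         A
  Initial     0.132    0.9334    0.1466
  Change   -0.03067   0.03067   0.01534
  Equil      0.1013     0.964    0.1619
  solve Keq expr → x = 0.01534; check Q = 14.66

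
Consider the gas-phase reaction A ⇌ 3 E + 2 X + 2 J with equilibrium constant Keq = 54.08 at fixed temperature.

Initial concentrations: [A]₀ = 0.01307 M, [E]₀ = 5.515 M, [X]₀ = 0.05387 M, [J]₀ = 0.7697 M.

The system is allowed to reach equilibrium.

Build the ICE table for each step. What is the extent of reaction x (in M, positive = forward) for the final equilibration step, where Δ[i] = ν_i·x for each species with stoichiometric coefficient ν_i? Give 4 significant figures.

x = 0.005204 M

Q₀ = 22.06 vs Keq = 54.08 ⇒ Q<K, forward
Step 1:
                    A           E           X           J
  I           0.01307       5.515     0.05387      0.7697
  C         -0.005204     0.01561     0.01041     0.01041
  E          0.007866       5.531     0.06428      0.7801
  solve Keq expr → x = 0.005204; check Q = 54.08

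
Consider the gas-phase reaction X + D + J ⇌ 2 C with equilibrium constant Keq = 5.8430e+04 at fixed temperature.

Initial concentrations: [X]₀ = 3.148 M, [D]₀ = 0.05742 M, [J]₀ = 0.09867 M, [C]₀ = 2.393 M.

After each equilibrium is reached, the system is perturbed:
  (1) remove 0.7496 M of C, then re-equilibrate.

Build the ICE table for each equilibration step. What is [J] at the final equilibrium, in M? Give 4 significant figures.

[J]_eq = 0.04166 M

Q₀ = 321.1 vs Keq = 5.8430e+04 ⇒ Q<K, forward
Step 1:
                  X         D         J         C
  I           3.148   0.05742   0.09867     2.393
  C        -0.05659  -0.05659  -0.05659    0.1132
  E           3.091 8.2641e-04   0.04208     2.506
  solve Keq expr → x = 0.05659; check Q = 5.8430e+04
Then remove 0.7496 M of C.
Step 2:
                  X         D         J         C
  I           3.091 8.2641e-04   0.04208     1.757
  C       -4.1593e-04 -4.1593e-04 -4.1593e-04 8.3186e-04
  E           3.091 4.1048e-04   0.04166     1.757
  solve Keq expr → x = 4.1593e-04; check Q = 5.8430e+04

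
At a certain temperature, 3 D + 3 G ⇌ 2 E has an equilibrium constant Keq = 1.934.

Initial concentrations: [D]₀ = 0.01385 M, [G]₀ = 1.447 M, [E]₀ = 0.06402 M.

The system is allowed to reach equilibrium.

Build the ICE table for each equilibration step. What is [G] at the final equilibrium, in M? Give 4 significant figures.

[G]_eq = 1.491 M

Q₀ = 509.2 vs Keq = 1.934 ⇒ Q>K, reverse
Step 1:
                  D         G         E
  Initial   0.01385     1.447   0.06402
  Change    0.04366   0.04366  -0.02911
  Equil     0.05751     1.491   0.03491
  solve Keq expr → x = -0.01455; check Q = 1.934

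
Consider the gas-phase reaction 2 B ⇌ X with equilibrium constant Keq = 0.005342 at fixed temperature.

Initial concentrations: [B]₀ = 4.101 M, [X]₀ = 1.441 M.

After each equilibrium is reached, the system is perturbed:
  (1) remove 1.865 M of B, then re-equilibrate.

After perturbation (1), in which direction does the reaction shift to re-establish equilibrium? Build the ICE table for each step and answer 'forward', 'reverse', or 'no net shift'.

Direction: reverse

Q₀ = 0.08568 vs Keq = 0.005342 ⇒ Q>K, reverse
Step 1:
                   B          X
  Initial      4.101      1.441
  Change       2.427     -1.213
  Equil        6.528     0.2276
  solve Keq expr → x = -1.213; check Q = 0.005342
Then remove 1.865 M of B.
Step 2:
                   B          X
  Initial      4.663     0.2276
  Change      0.2024    -0.1012
  Equil        4.865     0.1264
  solve Keq expr → x = -0.1012; check Q = 0.005342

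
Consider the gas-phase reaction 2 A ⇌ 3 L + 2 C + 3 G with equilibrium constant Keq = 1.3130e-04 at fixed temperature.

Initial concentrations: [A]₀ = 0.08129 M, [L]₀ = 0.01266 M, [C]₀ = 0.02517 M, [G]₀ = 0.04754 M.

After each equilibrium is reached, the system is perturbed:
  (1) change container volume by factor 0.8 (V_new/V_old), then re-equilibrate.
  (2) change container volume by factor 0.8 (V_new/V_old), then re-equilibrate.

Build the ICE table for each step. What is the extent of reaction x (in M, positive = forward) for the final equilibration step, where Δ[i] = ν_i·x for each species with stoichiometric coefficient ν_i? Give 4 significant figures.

x = -0.005703 M

Q₀ = 2.0901e-11 vs Keq = 1.3130e-04 ⇒ Q<K, forward
Step 1:
                   A          L          C          G
  Initial    0.08129    0.01266    0.02517    0.04754
  Change    -0.06523    0.09784    0.06523    0.09784
  Equil      0.01606     0.1105     0.0904     0.1454
  solve Keq expr → x = 0.03261; check Q = 1.3130e-04
Then change container volume by factor 0.8 (V_new/V_old).
Step 2:
                   A          L          C          G
  Initial    0.02008     0.1381      0.113     0.1817
  Change    0.008287   -0.01243  -0.008287   -0.01243
  Equil      0.02837     0.1257     0.1047     0.1693
  solve Keq expr → x = -0.004144; check Q = 1.3130e-04
Then change container volume by factor 0.8 (V_new/V_old).
Step 3:
                   A          L          C          G
  Initial    0.03546     0.1571     0.1309     0.2116
  Change     0.01141   -0.01711   -0.01141   -0.01711
  Equil      0.04686       0.14     0.1195     0.1945
  solve Keq expr → x = -0.005703; check Q = 1.3130e-04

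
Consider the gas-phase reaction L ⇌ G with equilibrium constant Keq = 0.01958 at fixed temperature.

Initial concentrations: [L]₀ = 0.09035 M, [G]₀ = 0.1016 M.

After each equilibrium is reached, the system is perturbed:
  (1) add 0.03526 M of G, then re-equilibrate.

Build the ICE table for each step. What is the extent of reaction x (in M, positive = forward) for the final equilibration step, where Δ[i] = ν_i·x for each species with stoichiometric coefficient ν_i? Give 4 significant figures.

Q₀ = 1.125 vs Keq = 0.01958 ⇒ Q>K, reverse
Step 1:
                   L          G
  Initial    0.09035     0.1016
  Change     0.09791   -0.09791
  Equil       0.1883   0.003686
  solve Keq expr → x = -0.09791; check Q = 0.01958
Then add 0.03526 M of G.
Step 2:
                   L          G
  Initial     0.1883    0.03895
  Change     0.03458   -0.03458
  Equil       0.2228   0.004363
  solve Keq expr → x = -0.03458; check Q = 0.01958

x = -0.03458 M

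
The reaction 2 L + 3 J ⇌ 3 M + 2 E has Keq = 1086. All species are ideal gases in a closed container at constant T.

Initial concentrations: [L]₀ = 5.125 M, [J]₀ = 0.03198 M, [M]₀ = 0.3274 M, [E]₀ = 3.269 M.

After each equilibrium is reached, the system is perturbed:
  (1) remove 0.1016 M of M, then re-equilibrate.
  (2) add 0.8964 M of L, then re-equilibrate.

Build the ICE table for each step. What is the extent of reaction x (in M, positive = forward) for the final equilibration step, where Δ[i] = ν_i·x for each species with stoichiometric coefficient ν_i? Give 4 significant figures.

Q₀ = 436.6 vs Keq = 1086 ⇒ Q<K, forward
Step 1:
                  L         J         M         E
  Initial     5.125   0.03198    0.3274     3.269
  Change  -0.005184 -0.007776  0.007776  0.005184
  Equil        5.12    0.0242    0.3352     3.274
  solve Keq expr → x = 0.002592; check Q = 1086
Then remove 0.1016 M of M.
Step 2:
                  L         J         M         E
  Initial      5.12    0.0242    0.2336     3.274
  Change  -0.004545 -0.006818  0.006818  0.004545
  Equil       5.115   0.01739    0.2404     3.279
  solve Keq expr → x = 0.002273; check Q = 1086
Then add 0.8964 M of L.
Step 3:
                  L         J         M         E
  Initial     6.012   0.01739    0.2404     3.279
  Change  -0.001107 -0.001661  0.001661  0.001107
  Equil       6.011   0.01573    0.2421      3.28
  solve Keq expr → x = 5.5368e-04; check Q = 1086

x = 5.5368e-04 M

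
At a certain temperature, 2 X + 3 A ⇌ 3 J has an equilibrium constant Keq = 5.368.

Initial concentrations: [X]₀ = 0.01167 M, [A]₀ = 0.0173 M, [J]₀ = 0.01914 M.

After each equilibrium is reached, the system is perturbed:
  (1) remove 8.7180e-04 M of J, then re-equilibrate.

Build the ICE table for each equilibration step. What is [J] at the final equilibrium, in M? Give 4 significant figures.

[J]_eq = 0.004189 M

Q₀ = 9944 vs Keq = 5.368 ⇒ Q>K, reverse
Step 1:
                   X          A          J
  Initial    0.01167     0.0173    0.01914
  Change    0.009861    0.01479   -0.01479
  Equil      0.02153    0.03209   0.004349
  solve Keq expr → x = -0.00493; check Q = 5.368
Then remove 8.7180e-04 M of J.
Step 2:
                   X          A          J
  Initial    0.02153    0.03209   0.003477
  Change  -4.7499e-04 -7.1248e-04 7.1248e-04
  Equil      0.02106    0.03138   0.004189
  solve Keq expr → x = 2.3749e-04; check Q = 5.368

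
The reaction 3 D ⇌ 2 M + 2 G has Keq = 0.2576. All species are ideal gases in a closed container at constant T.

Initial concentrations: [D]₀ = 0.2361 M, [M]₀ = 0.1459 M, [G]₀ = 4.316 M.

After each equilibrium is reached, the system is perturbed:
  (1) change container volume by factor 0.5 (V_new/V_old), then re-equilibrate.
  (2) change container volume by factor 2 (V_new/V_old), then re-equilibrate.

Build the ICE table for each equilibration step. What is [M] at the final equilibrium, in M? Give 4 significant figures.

[M]_eq = 0.03145 M

Q₀ = 30.13 vs Keq = 0.2576 ⇒ Q>K, reverse
Step 1:
                   D          M          G
  I           0.2361     0.1459      4.316
  C           0.1717    -0.1144    -0.1144
  E           0.4078    0.03145      4.202
  solve Keq expr → x = -0.05722; check Q = 0.2576
Then change container volume by factor 0.5 (V_new/V_old).
Step 2:
                   D          M          G
  I           0.8155    0.06291      8.403
  C          0.02448   -0.01632   -0.01632
  E             0.84    0.04659      8.387
  solve Keq expr → x = -0.008159; check Q = 0.2576
Then change container volume by factor 2 (V_new/V_old).
Step 3:
                   D          M          G
  I             0.42     0.0233      4.193
  C         -0.01224   0.008159   0.008159
  E           0.4078    0.03145      4.202
  solve Keq expr → x = 0.004079; check Q = 0.2576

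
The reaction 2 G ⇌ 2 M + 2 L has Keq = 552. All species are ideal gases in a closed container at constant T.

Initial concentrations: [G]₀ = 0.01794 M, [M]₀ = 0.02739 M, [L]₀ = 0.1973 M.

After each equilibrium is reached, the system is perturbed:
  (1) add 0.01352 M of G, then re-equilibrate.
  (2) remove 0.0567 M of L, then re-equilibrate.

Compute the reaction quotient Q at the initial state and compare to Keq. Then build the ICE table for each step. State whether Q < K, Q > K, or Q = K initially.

Q₀ = 0.09074; Q < K (proceeds forward)

Q₀ = 0.09074 vs Keq = 552 ⇒ Q<K, forward
Step 1:
                   G          M          L
  Initial    0.01794    0.02739     0.1973
  Change    -0.01753    0.01753    0.01753
  Equil   4.1073e-04    0.04492     0.2148
  solve Keq expr → x = 0.008765; check Q = 552
Then add 0.01352 M of G.
Step 2:
                   G          M          L
  Initial    0.01393    0.04492     0.2148
  Change    -0.01336    0.01336    0.01336
  Equil   5.6609e-04    0.05828     0.2282
  solve Keq expr → x = 0.006682; check Q = 552
Then remove 0.0567 M of L.
Step 3:
                   G          M          L
  Initial 5.6609e-04    0.05828     0.1715
  Change  -1.3929e-04 1.3929e-04 1.3929e-04
  Equil   4.2679e-04    0.05842     0.1716
  solve Keq expr → x = 6.9647e-05; check Q = 552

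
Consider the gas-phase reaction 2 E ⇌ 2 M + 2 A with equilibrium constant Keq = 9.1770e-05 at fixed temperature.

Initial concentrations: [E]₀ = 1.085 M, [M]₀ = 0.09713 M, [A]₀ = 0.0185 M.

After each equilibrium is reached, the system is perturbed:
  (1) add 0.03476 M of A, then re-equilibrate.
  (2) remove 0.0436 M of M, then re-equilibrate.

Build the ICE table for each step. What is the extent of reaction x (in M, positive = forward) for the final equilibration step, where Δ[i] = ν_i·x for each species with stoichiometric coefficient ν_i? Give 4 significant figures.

x = 0.009275 M

Q₀ = 2.7428e-06 vs Keq = 9.1770e-05 ⇒ Q<K, forward
Step 1:
                   E          M          A
  I            1.085    0.09713     0.0185
  C         -0.04927    0.04927    0.04927
  E            1.036     0.1464    0.06777
  solve Keq expr → x = 0.02464; check Q = 9.1770e-05
Then add 0.03476 M of A.
Step 2:
                   E          M          A
  I            1.036     0.1464     0.1025
  C          0.02147   -0.02147   -0.02147
  E            1.057     0.1249    0.08106
  solve Keq expr → x = -0.01073; check Q = 9.1770e-05
Then remove 0.0436 M of M.
Step 3:
                   E          M          A
  I            1.057    0.08133    0.08106
  C         -0.01855    0.01855    0.01855
  E            1.039    0.09988    0.09961
  solve Keq expr → x = 0.009275; check Q = 9.1770e-05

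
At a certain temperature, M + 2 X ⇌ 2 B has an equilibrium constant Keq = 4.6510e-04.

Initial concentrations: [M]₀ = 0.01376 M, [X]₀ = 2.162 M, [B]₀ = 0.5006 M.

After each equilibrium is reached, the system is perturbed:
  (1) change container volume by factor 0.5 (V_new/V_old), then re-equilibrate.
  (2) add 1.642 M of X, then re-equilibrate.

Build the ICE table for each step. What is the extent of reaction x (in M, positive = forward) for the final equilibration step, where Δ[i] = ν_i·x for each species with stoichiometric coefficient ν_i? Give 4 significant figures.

x = 0.01158 M

Q₀ = 3.896 vs Keq = 4.6510e-04 ⇒ Q>K, reverse
Step 1:
                    M           X           B
  I           0.01376       2.162      0.5006
  C            0.2361      0.4722     -0.4722
  E            0.2499       2.634      0.0284
  solve Keq expr → x = -0.2361; check Q = 4.6510e-04
Then change container volume by factor 0.5 (V_new/V_old).
Step 2:
                    M           X           B
  I            0.4997       5.268     0.05679
  C          -0.01114    -0.02229     0.02229
  E            0.4886       5.246     0.07908
  solve Keq expr → x = 0.01114; check Q = 4.6510e-04
Then add 1.642 M of X.
Step 3:
                    M           X           B
  I            0.4886       6.888     0.07908
  C          -0.01158    -0.02317     0.02317
  E             0.477       6.865      0.1023
  solve Keq expr → x = 0.01158; check Q = 4.6510e-04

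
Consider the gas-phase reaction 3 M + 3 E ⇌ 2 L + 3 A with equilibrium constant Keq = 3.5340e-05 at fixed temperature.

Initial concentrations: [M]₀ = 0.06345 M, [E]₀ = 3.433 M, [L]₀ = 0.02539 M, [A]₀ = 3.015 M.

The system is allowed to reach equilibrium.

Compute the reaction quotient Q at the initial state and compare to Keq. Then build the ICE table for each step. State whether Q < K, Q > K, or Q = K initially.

Q₀ = 1.71 vs Keq = 3.5340e-05 ⇒ Q>K, reverse
Step 1:
                   M          E          L          A
  I          0.06345      3.433    0.02539      3.015
  C          0.03772    0.03772   -0.02515   -0.03772
  E           0.1012      3.471 2.4079e-04      2.977
  solve Keq expr → x = -0.01257; check Q = 3.5340e-05

Q₀ = 1.71; Q > K (proceeds reverse)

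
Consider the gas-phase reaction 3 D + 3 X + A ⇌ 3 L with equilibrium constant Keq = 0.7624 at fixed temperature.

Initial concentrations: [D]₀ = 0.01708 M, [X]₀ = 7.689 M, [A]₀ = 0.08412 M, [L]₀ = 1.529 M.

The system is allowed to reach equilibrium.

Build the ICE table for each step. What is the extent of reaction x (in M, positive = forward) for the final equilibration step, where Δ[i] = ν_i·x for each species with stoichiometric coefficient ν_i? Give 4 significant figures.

x = -0.0952 M

Q₀ = 1.8761e+04 vs Keq = 0.7624 ⇒ Q>K, reverse
Step 1:
                   D          X          A          L
  I          0.01708      7.689    0.08412      1.529
  C           0.2856     0.2856     0.0952    -0.2856
  E           0.3027      7.975     0.1793      1.243
  solve Keq expr → x = -0.0952; check Q = 0.7624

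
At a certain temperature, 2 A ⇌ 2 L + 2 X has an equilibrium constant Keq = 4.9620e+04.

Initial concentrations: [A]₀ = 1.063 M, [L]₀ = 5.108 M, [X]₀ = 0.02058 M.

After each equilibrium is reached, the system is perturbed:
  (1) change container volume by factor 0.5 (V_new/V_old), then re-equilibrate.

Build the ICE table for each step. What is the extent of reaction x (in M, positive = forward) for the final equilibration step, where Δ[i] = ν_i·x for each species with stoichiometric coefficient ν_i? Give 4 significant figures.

Q₀ = 0.00978 vs Keq = 4.9620e+04 ⇒ Q<K, forward
Step 1:
                    A           L           X
  init          1.063       5.108     0.02058
  Δ            -1.034       1.034       1.034
  eq          0.02908       6.142       1.055
  solve Keq expr → x = 0.517; check Q = 4.9620e+04
Then change container volume by factor 0.5 (V_new/V_old).
Step 2:
                    A           L           X
  init        0.05815       12.28       2.109
  Δ           0.05463    -0.05463    -0.05463
  eq           0.1128       12.23       2.054
  solve Keq expr → x = -0.02732; check Q = 4.9620e+04

x = -0.02732 M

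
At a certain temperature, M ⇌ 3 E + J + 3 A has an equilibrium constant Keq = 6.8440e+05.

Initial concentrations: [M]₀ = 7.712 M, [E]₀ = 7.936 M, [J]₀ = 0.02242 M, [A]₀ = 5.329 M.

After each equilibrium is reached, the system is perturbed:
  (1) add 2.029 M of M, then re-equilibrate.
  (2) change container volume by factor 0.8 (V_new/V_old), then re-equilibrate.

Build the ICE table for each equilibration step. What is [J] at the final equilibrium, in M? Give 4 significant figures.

[J]_eq = 1.592 M

Q₀ = 219.9 vs Keq = 6.8440e+05 ⇒ Q<K, forward
Step 1:
                  M         E         J         A
  Initial     7.712     7.936   0.02242     5.329
  Change     -1.678     5.034     1.678     5.034
  Equil       6.034     12.97     1.701     10.36
  solve Keq expr → x = 1.678; check Q = 6.8440e+05
Then add 2.029 M of M.
Step 2:
                  M         E         J         A
  Initial     8.063     12.97     1.701     10.36
  Change    -0.1301    0.3903    0.1301    0.3903
  Equil       7.933     13.36     1.831     10.75
  solve Keq expr → x = 0.1301; check Q = 6.8440e+05
Then change container volume by factor 0.8 (V_new/V_old).
Step 3:
                  M         E         J         A
  Initial     9.916      16.7     2.288     13.44
  Change     0.6966     -2.09   -0.6966     -2.09
  Equil       10.61     14.61     1.592     11.35
  solve Keq expr → x = -0.6966; check Q = 6.8440e+05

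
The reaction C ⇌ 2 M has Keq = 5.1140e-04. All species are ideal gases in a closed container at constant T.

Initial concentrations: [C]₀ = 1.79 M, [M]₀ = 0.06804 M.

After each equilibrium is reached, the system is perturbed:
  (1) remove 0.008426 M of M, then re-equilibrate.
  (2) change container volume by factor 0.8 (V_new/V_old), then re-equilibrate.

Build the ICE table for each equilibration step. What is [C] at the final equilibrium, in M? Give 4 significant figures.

Q₀ = 0.002586 vs Keq = 5.1140e-04 ⇒ Q>K, reverse
Step 1:
                   C          M
  init          1.79    0.06804
  Δ          0.01881   -0.03763
  eq           1.809    0.03041
  solve Keq expr → x = -0.01881; check Q = 5.1140e-04
Then remove 0.008426 M of M.
Step 2:
                   C          M
  init         1.809    0.02199
  Δ        -0.004195   0.008391
  eq           1.805    0.03038
  solve Keq expr → x = 0.004195; check Q = 5.1140e-04
Then change container volume by factor 0.8 (V_new/V_old).
Step 3:
                   C          M
  init         2.256    0.03797
  Δ         0.001997  -0.003994
  eq           2.258    0.03398
  solve Keq expr → x = -0.001997; check Q = 5.1140e-04

[C]_eq = 2.258 M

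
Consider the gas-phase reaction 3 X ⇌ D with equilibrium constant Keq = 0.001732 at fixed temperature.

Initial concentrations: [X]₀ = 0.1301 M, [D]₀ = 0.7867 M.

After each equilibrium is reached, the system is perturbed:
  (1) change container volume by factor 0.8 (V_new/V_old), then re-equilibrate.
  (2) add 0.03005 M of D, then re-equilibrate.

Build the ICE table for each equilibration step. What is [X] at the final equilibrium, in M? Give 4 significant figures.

Q₀ = 357.3 vs Keq = 0.001732 ⇒ Q>K, reverse
Step 1:
                   X          D
  Initial     0.1301     0.7867
  Change       2.287    -0.7622
  Equil        2.417    0.02445
  solve Keq expr → x = -0.7622; check Q = 0.001732
Then change container volume by factor 0.8 (V_new/V_old).
Step 2:
                   X          D
  Initial      3.021    0.03056
  Change    -0.04524    0.01508
  Equil        2.976    0.04564
  solve Keq expr → x = 0.01508; check Q = 0.001732
Then add 0.03005 M of D.
Step 3:
                   X          D
  Initial      2.976    0.07569
  Change     0.07896   -0.02632
  Equil        3.055    0.04937
  solve Keq expr → x = -0.02632; check Q = 0.001732

[X]_eq = 3.055 M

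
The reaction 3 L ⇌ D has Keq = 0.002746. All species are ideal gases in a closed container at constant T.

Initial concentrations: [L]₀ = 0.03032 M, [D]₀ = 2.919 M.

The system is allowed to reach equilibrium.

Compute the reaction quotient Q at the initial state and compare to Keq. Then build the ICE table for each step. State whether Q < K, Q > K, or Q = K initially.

Q₀ = 1.0472e+05; Q > K (proceeds reverse)

Q₀ = 1.0472e+05 vs Keq = 0.002746 ⇒ Q>K, reverse
Step 1:
                  L         D
  Initial   0.03032     2.919
  Change      6.482    -2.161
  Equil       6.512    0.7584
  solve Keq expr → x = -2.161; check Q = 0.002746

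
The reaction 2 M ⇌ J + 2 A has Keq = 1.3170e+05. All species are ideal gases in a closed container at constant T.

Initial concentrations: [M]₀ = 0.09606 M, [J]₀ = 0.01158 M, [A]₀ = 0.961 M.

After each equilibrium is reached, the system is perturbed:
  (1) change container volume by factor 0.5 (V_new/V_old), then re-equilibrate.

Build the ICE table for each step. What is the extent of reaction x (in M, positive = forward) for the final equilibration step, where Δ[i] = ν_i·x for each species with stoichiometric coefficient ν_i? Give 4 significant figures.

x = -2.9199e-04 M

Q₀ = 1.159 vs Keq = 1.3170e+05 ⇒ Q<K, forward
Step 1:
                   M          J          A
  I          0.09606    0.01158      0.961
  C         -0.09535    0.04768    0.09535
  E       7.0857e-04    0.05926      1.056
  solve Keq expr → x = 0.04768; check Q = 1.3170e+05
Then change container volume by factor 0.5 (V_new/V_old).
Step 2:
                   M          J          A
  I         0.001417     0.1185      2.113
  C       5.8397e-04 -2.9199e-04 -5.8397e-04
  E         0.002001     0.1182      2.112
  solve Keq expr → x = -2.9199e-04; check Q = 1.3170e+05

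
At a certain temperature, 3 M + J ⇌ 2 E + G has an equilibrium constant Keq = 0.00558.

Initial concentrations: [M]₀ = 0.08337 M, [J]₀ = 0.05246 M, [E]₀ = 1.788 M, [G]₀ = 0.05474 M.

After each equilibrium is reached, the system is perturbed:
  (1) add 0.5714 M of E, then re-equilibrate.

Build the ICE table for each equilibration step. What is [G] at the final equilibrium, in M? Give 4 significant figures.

Q₀ = 5757 vs Keq = 0.00558 ⇒ Q>K, reverse
Step 1:
                  M         J         E         G
  init      0.08337   0.05246     1.788   0.05474
  Δ          0.1642   0.05474   -0.1095  -0.05474
  eq         0.2476    0.1072     1.679 3.2219e-06
  solve Keq expr → x = -0.05474; check Q = 0.00558
Then add 0.5714 M of E.
Step 2:
                  M         J         E         G
  init       0.2476    0.1072      2.25 3.2219e-06
  Δ       4.2857e-06 1.4286e-06 -2.8571e-06 -1.4286e-06
  eq         0.2476    0.1072      2.25 1.7933e-06
  solve Keq expr → x = -1.4286e-06; check Q = 0.00558

[G]_eq = 1.7933e-06 M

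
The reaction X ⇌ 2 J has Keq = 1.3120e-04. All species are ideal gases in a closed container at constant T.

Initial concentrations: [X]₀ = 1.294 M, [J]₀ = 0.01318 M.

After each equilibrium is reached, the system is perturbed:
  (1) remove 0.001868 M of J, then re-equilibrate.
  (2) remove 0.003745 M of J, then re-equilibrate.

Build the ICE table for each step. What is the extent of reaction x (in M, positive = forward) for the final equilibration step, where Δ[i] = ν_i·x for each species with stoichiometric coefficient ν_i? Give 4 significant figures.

x = 0.001868 M

Q₀ = 1.3424e-04 vs Keq = 1.3120e-04 ⇒ Q>K, reverse
Step 1:
                    X           J
  I             1.294     0.01318
  C        7.4967e-05 -1.4993e-04
  E             1.294     0.01303
  solve Keq expr → x = -7.4967e-05; check Q = 1.3120e-04
Then remove 0.001868 M of J.
Step 2:
                    X           J
  I             1.294     0.01116
  C       -9.3165e-04    0.001863
  E             1.293     0.01303
  solve Keq expr → x = 9.3165e-04; check Q = 1.3120e-04
Then remove 0.003745 M of J.
Step 3:
                    X           J
  I             1.293     0.00928
  C         -0.001868    0.003736
  E             1.291     0.01302
  solve Keq expr → x = 0.001868; check Q = 1.3120e-04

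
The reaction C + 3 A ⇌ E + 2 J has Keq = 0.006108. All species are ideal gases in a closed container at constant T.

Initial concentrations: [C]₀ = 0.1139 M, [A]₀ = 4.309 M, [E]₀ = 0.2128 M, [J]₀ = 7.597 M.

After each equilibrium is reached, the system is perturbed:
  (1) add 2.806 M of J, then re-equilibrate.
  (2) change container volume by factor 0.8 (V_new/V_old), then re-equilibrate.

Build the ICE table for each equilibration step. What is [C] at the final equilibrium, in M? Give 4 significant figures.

[C]_eq = 0.4046 M

Q₀ = 1.348 vs Keq = 0.006108 ⇒ Q>K, reverse
Step 1:
                  C         A         E         J
  init       0.1139     4.309    0.2128     7.597
  Δ          0.2082    0.6247   -0.2082   -0.4164
  eq         0.3221     4.934  0.004582     7.181
  solve Keq expr → x = -0.2082; check Q = 0.006108
Then add 2.806 M of J.
Step 2:
                  C         A         E         J
  init       0.3221     4.934  0.004582     9.987
  Δ        0.002186  0.006557 -0.002186 -0.004371
  eq         0.3243      4.94  0.002397     9.982
  solve Keq expr → x = -0.002186; check Q = 0.006108
Then change container volume by factor 0.8 (V_new/V_old).
Step 3:
                  C         A         E         J
  init       0.4054     6.175  0.002996     12.48
  Δ       -7.3730e-04 -0.002212 7.3730e-04  0.001475
  eq         0.4046     6.173  0.003733     12.48
  solve Keq expr → x = 7.3730e-04; check Q = 0.006108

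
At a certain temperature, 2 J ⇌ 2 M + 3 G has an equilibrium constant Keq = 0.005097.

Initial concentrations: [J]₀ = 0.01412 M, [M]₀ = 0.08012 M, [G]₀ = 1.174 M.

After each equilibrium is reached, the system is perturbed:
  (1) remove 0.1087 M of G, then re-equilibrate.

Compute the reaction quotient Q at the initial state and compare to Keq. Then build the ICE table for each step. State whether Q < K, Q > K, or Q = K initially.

Q₀ = 52.1; Q > K (proceeds reverse)

Q₀ = 52.1 vs Keq = 0.005097 ⇒ Q>K, reverse
Step 1:
                   J          M          G
  Initial    0.01412    0.08012      1.174
  Change     0.07435   -0.07435    -0.1115
  Equil      0.08847   0.005768      1.062
  solve Keq expr → x = -0.03718; check Q = 0.005097
Then remove 0.1087 M of G.
Step 2:
                   J          M          G
  Initial    0.08847   0.005768     0.9538
  Change  -9.2779e-04 9.2779e-04   0.001392
  Equil      0.08754   0.006695     0.9552
  solve Keq expr → x = 4.6389e-04; check Q = 0.005097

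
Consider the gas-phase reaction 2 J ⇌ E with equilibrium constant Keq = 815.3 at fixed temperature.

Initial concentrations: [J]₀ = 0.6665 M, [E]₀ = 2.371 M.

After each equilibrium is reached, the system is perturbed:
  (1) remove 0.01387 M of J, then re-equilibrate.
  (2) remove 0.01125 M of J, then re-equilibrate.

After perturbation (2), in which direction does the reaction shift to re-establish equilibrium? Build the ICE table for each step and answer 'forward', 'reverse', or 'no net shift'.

Direction: reverse

Q₀ = 5.337 vs Keq = 815.3 ⇒ Q<K, forward
Step 1:
                    J           E
  init         0.6665       2.371
  Δ           -0.6092      0.3046
  eq          0.05729       2.676
  solve Keq expr → x = 0.3046; check Q = 815.3
Then remove 0.01387 M of J.
Step 2:
                    J           E
  init        0.04342       2.676
  Δ            0.0138   -0.006898
  eq          0.05721       2.669
  solve Keq expr → x = -0.006898; check Q = 815.3
Then remove 0.01125 M of J.
Step 3:
                    J           E
  init        0.04596       2.669
  Δ           0.01119   -0.005595
  eq          0.05715       2.663
  solve Keq expr → x = -0.005595; check Q = 815.3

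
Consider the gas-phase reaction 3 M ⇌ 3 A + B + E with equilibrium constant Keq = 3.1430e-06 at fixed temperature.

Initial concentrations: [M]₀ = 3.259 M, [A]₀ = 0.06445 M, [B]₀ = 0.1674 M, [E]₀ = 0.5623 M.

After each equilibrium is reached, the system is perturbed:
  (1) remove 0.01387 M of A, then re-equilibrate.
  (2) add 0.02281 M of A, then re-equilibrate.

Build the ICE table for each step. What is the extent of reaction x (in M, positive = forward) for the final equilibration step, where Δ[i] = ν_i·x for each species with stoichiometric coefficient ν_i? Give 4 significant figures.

x = -0.006834 M

Q₀ = 7.2801e-07 vs Keq = 3.1430e-06 ⇒ Q<K, forward
Step 1:
                   M          A          B          E
  Initial      3.259    0.06445     0.1674     0.5623
  Change    -0.03623    0.03623    0.01208    0.01208
  Equil        3.223     0.1007     0.1795     0.5744
  solve Keq expr → x = 0.01208; check Q = 3.1430e-06
Then remove 0.01387 M of A.
Step 2:
                   M          A          B          E
  Initial      3.223    0.08681     0.1795     0.5744
  Change    -0.01248    0.01248   0.004159   0.004159
  Equil         3.21    0.09929     0.1836     0.5785
  solve Keq expr → x = 0.004159; check Q = 3.1430e-06
Then add 0.02281 M of A.
Step 3:
                   M          A          B          E
  Initial       3.21     0.1221     0.1836     0.5785
  Change      0.0205    -0.0205  -0.006834  -0.006834
  Equil        3.231     0.1016     0.1768     0.5717
  solve Keq expr → x = -0.006834; check Q = 3.1430e-06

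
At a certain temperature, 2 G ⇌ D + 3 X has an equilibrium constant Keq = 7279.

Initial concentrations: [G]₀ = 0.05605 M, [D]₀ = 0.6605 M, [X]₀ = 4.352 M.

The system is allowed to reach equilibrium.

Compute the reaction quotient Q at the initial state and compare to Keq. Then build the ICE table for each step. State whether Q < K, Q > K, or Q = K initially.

Q₀ = 1.7330e+04; Q > K (proceeds reverse)

Q₀ = 1.7330e+04 vs Keq = 7279 ⇒ Q>K, reverse
Step 1:
                   G          D          X
  Initial    0.05605     0.6605      4.352
  Change     0.02826   -0.01413   -0.04239
  Equil      0.08431     0.6464       4.31
  solve Keq expr → x = -0.01413; check Q = 7279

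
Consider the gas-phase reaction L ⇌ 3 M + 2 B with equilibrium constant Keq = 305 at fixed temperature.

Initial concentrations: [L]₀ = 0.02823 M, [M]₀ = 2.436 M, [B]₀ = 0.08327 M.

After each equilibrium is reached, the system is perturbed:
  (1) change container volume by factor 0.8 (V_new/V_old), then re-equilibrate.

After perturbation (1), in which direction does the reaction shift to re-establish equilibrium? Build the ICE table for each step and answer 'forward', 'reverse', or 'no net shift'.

Q₀ = 3.551 vs Keq = 305 ⇒ Q<K, forward
Step 1:
                    L           M           B
  Initial     0.02823       2.436     0.08327
  Change     -0.02724     0.08171     0.05447
  Equil    9.9281e-04       2.518      0.1377
  solve Keq expr → x = 0.02724; check Q = 305
Then change container volume by factor 0.8 (V_new/V_old).
Step 2:
                    L           M           B
  Initial    0.001241       3.147      0.1722
  Change     0.001659   -0.004978   -0.003319
  Equil        0.0029       3.142      0.1689
  solve Keq expr → x = -0.001659; check Q = 305

Direction: reverse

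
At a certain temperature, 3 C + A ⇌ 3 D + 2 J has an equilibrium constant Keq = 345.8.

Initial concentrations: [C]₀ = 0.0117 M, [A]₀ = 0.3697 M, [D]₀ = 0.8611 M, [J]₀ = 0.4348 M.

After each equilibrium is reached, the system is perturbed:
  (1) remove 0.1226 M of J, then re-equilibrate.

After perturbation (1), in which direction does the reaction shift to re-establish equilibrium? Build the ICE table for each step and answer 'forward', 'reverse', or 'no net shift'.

Q₀ = 2.0386e+05 vs Keq = 345.8 ⇒ Q>K, reverse
Step 1:
                  C         A         D         J
  I          0.0117    0.3697    0.8611    0.4348
  C         0.07014   0.02338  -0.07014  -0.04676
  E         0.08184    0.3931     0.791     0.388
  solve Keq expr → x = -0.02338; check Q = 345.8
Then remove 0.1226 M of J.
Step 2:
                  C         A         D         J
  I         0.08184    0.3931     0.791    0.2654
  C        -0.01516 -0.005055   0.01516   0.01011
  E         0.06668     0.388    0.8061    0.2755
  solve Keq expr → x = 0.005055; check Q = 345.8

Direction: forward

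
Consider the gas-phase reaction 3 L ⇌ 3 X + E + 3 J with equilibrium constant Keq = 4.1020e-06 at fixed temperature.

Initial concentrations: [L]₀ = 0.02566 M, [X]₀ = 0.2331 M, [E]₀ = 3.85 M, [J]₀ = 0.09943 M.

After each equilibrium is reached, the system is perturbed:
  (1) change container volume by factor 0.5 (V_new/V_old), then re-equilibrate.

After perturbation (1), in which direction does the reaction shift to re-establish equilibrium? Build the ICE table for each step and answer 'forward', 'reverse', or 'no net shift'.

Direction: reverse

Q₀ = 2.837 vs Keq = 4.1020e-06 ⇒ Q>K, reverse
Step 1:
                    L           X           E           J
  Initial     0.02566      0.2331        3.85     0.09943
  Change      0.09102    -0.09102    -0.03034    -0.09102
  Equil        0.1167      0.1421        3.82     0.00841
  solve Keq expr → x = -0.03034; check Q = 4.1020e-06
Then change container volume by factor 0.5 (V_new/V_old).
Step 2:
                    L           X           E           J
  Initial      0.2334      0.2842       7.639     0.01682
  Change     0.009625   -0.009625   -0.003208   -0.009625
  Equil         0.243      0.2745       7.636    0.007195
  solve Keq expr → x = -0.003208; check Q = 4.1020e-06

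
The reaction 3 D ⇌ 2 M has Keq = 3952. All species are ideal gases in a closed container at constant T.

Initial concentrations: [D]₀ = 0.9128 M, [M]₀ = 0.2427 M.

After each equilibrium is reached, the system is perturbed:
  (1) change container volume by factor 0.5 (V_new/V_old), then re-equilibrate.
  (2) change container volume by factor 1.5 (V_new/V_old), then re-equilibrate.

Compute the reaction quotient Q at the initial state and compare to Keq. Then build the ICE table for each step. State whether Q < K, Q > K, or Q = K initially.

Q₀ = 0.07745 vs Keq = 3952 ⇒ Q<K, forward
Step 1:
                    D           M
  I            0.9128      0.2427
  C           -0.8576      0.5718
  E           0.05516      0.8145
  solve Keq expr → x = 0.2859; check Q = 3952
Then change container volume by factor 0.5 (V_new/V_old).
Step 2:
                    D           M
  I            0.1103       1.629
  C          -0.02223     0.01482
  E           0.08809       1.644
  solve Keq expr → x = 0.00741; check Q = 3952
Then change container volume by factor 1.5 (V_new/V_old).
Step 3:
                    D           M
  I           0.05873       1.096
  C          0.008273   -0.005516
  E             0.067        1.09
  solve Keq expr → x = -0.002758; check Q = 3952

Q₀ = 0.07745; Q < K (proceeds forward)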